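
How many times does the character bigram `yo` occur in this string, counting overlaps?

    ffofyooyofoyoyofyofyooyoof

Sliding a length-2 window over the 26 characters (25 positions):
  position 5–6: yo
  position 8–9: yo
  position 12–13: yo
  position 14–15: yo
  position 17–18: yo
  position 20–21: yo
  position 23–24: yo

7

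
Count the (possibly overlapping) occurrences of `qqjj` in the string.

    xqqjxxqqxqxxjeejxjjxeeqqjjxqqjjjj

Sliding a length-4 window over the 33 characters (30 positions):
  position 23–26: qqjj
  position 28–31: qqjj

2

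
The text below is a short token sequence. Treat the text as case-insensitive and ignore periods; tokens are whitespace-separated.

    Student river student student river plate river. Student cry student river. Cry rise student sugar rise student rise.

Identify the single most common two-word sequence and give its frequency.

"student river", 3 times

Bigram frequencies (highest first):
  student river: 3
  river student: 2
  rise student: 2
  student student: 1
  river plate: 1
  plate river: 1
  … (7 more, each ≤ 1)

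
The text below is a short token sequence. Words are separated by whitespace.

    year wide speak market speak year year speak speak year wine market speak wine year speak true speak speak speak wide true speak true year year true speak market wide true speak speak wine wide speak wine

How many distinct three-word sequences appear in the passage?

37 tokens → 35 trigram windows in total.
Repeated trigrams (each contributes count−1 duplicates):
  true speak speak: 2
  wide true speak: 2
2 duplicate windows → 35 − 2 = 33 distinct.

33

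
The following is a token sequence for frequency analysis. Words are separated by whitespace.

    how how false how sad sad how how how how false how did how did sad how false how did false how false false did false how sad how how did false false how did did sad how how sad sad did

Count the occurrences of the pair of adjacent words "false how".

6

Scanning the 41 overlapping bigram windows for "false how":
  position 3–4: false how
  position 11–12: false how
  position 18–19: false how
  position 21–22: false how
  position 26–27: false how
  position 33–34: false how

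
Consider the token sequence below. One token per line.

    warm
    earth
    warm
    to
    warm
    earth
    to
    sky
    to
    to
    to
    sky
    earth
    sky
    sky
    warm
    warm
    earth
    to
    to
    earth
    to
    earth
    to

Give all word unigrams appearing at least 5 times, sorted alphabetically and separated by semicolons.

earth; to; warm

Unigram counts meeting the condition (at least 5 times):
  earth: 6
  to: 9
  warm: 5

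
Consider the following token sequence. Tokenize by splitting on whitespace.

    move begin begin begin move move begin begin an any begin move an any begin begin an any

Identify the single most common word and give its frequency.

"begin", 8 times

Unigram frequencies (highest first):
  begin: 8
  move: 4
  an: 3
  any: 3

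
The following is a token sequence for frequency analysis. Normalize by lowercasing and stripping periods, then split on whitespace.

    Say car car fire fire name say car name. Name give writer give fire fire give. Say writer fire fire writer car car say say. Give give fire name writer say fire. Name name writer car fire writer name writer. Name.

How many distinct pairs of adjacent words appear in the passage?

41 tokens → 40 bigram windows in total.
Repeated bigrams (each contributes count−1 duplicates):
  fire fire: 3
  fire name: 3
  name writer: 3
  car car: 2
  car fire: 2
  fire writer: 2
  give fire: 2
  name name: 2
  … (3 more repeated)
14 duplicate windows → 40 − 14 = 26 distinct.

26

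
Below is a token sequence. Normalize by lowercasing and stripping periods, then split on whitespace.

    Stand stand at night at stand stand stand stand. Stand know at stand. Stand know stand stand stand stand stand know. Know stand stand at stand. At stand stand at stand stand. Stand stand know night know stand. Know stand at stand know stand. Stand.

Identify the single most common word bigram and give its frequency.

"stand stand", 16 times

Bigram frequencies (highest first):
  stand stand: 16
  at stand: 6
  stand know: 6
  stand at: 5
  know stand: 5
  at night: 1
  … (5 more, each ≤ 1)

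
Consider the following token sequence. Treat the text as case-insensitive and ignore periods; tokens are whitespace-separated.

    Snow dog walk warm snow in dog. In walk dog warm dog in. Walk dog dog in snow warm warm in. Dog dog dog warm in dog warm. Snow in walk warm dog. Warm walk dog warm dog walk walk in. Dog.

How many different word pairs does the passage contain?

42 tokens → 41 bigram windows in total.
Repeated bigrams (each contributes count−1 duplicates):
  dog warm: 5
  in dog: 4
  dog dog: 3
  dog in: 3
  in walk: 3
  walk dog: 3
  warm dog: 3
  dog walk: 2
  … (4 more repeated)
22 duplicate windows → 41 − 22 = 19 distinct.

19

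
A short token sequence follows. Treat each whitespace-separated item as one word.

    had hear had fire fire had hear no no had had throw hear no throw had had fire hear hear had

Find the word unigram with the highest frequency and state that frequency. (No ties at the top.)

Unigram frequencies (highest first):
  had: 8
  hear: 5
  fire: 3
  no: 3
  throw: 2

"had", 8 times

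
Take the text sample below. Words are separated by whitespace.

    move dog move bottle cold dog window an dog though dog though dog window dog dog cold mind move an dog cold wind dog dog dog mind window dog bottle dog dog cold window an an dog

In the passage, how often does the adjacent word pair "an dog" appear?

Scanning the 36 overlapping bigram windows for "an dog":
  position 8–9: an dog
  position 20–21: an dog
  position 36–37: an dog

3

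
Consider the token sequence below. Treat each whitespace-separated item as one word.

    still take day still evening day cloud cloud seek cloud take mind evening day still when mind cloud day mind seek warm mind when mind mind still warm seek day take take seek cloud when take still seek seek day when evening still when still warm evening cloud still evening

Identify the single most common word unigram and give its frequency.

"still", 8 times

Unigram frequencies (highest first):
  still: 8
  day: 6
  cloud: 6
  seek: 6
  mind: 6
  take: 5
  … (3 more, each ≤ 5)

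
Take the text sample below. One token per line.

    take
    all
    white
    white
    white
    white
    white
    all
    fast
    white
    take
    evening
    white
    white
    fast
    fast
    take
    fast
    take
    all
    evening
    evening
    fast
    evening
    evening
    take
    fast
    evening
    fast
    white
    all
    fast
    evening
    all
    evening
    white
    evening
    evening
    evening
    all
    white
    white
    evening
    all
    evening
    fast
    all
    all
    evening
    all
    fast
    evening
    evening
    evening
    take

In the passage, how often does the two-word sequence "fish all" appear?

Scanning the 54 overlapping bigram windows for "fish all":
  (none found)

0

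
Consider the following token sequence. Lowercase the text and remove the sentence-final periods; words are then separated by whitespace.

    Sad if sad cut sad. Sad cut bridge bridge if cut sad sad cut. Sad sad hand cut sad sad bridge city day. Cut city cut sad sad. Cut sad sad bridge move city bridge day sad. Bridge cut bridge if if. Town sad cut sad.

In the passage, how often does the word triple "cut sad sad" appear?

Scanning the 44 overlapping trigram windows for "cut sad sad":
  position 4–6: cut sad sad
  position 11–13: cut sad sad
  position 14–16: cut sad sad
  position 18–20: cut sad sad
  position 26–28: cut sad sad
  position 29–31: cut sad sad

6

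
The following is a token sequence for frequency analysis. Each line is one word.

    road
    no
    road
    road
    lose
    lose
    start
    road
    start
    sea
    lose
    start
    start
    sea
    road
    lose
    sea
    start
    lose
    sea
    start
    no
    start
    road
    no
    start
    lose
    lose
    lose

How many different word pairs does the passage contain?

29 tokens → 28 bigram windows in total.
Repeated bigrams (each contributes count−1 duplicates):
  lose lose: 3
  lose sea: 2
  lose start: 2
  no start: 2
  road lose: 2
  road no: 2
  sea start: 2
  start lose: 2
  … (2 more repeated)
11 duplicate windows → 28 − 11 = 17 distinct.

17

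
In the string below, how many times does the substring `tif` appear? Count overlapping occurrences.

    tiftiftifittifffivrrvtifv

Sliding a length-3 window over the 25 characters (23 positions):
  position 1–3: tif
  position 4–6: tif
  position 7–9: tif
  position 12–14: tif
  position 22–24: tif

5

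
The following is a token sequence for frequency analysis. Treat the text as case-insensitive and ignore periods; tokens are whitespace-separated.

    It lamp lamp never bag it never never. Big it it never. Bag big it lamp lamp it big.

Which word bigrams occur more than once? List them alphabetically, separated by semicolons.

big it; it lamp; it never; lamp lamp; never bag

Bigram counts meeting the condition (more than once):
  big it: 2
  it lamp: 2
  it never: 2
  lamp lamp: 2
  never bag: 2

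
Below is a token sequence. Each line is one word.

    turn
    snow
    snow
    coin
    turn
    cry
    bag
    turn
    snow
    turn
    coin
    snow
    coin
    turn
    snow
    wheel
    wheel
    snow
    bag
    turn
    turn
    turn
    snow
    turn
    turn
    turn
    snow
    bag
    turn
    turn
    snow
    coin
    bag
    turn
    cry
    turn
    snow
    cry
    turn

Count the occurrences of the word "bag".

4

Scanning the 39 tokens for "bag":
  position 7: bag
  position 19: bag
  position 28: bag
  position 33: bag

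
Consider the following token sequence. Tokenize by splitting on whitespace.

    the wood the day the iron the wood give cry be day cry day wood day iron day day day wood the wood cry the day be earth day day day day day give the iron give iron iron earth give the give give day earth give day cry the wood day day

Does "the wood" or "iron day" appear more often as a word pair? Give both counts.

"the wood" (4 vs 1)

"the wood": 4 occurrences
"iron day": 1 occurrence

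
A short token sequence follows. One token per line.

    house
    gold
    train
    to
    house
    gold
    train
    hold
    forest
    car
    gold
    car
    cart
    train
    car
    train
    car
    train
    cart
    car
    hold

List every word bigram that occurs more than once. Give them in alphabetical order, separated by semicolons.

car train; gold train; house gold; train car

Bigram counts meeting the condition (more than once):
  car train: 2
  gold train: 2
  house gold: 2
  train car: 2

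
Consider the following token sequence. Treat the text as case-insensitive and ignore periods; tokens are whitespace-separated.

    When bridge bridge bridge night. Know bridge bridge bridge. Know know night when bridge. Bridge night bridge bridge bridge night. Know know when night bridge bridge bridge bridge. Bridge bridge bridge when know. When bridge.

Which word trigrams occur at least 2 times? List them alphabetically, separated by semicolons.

bridge bridge bridge; bridge bridge night; bridge night know; night bridge bridge; when bridge bridge

Trigram counts meeting the condition (at least 2 times):
  bridge bridge bridge: 8
  bridge bridge night: 3
  bridge night know: 2
  night bridge bridge: 2
  when bridge bridge: 2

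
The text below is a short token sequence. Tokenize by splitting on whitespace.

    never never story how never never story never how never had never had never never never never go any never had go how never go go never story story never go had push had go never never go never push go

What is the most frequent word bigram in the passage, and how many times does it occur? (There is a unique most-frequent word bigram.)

"never never", 6 times

Bigram frequencies (highest first):
  never never: 6
  never go: 4
  never story: 3
  how never: 3
  never had: 3
  go never: 3
  … (15 more, each ≤ 2)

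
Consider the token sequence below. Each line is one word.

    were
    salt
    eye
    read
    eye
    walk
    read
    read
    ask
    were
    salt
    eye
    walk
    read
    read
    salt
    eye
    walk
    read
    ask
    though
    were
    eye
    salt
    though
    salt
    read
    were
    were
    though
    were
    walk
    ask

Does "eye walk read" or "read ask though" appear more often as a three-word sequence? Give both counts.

"eye walk read" (3 vs 1)

"eye walk read": 3 occurrences
"read ask though": 1 occurrence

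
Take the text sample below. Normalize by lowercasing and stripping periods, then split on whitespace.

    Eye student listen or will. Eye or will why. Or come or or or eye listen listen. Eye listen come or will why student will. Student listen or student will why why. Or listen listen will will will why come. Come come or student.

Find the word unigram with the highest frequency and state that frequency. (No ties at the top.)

Unigram frequencies (highest first):
  or: 10
  will: 8
  listen: 7
  student: 5
  why: 5
  come: 5
  … (1 more, each ≤ 4)

"or", 10 times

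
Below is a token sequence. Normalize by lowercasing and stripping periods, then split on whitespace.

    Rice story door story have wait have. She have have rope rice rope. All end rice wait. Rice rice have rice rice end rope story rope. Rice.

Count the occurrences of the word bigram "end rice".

Scanning the 26 overlapping bigram windows for "end rice":
  position 15–16: end rice

1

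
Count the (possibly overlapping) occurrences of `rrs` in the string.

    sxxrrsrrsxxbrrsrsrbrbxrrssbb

4

Sliding a length-3 window over the 28 characters (26 positions):
  position 4–6: rrs
  position 7–9: rrs
  position 13–15: rrs
  position 23–25: rrs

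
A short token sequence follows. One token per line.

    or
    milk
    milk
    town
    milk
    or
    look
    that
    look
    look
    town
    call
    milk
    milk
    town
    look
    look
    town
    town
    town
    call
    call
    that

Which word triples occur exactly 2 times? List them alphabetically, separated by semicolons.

look look town; milk milk town

Trigram counts meeting the condition (exactly 2 times):
  look look town: 2
  milk milk town: 2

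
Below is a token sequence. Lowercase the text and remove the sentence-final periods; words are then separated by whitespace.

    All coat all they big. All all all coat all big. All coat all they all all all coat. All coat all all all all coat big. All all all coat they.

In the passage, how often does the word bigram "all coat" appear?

Scanning the 31 overlapping bigram windows for "all coat":
  position 1–2: all coat
  position 8–9: all coat
  position 12–13: all coat
  position 18–19: all coat
  position 20–21: all coat
  position 25–26: all coat
  position 30–31: all coat

7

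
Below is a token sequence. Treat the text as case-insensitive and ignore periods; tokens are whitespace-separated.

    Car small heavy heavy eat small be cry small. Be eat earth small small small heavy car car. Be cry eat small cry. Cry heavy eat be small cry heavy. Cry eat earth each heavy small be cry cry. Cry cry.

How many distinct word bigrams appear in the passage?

25

41 tokens → 40 bigram windows in total.
Repeated bigrams (each contributes count−1 duplicates):
  cry cry: 4
  be cry: 3
  small be: 3
  cry eat: 2
  cry heavy: 2
  eat earth: 2
  eat small: 2
  heavy eat: 2
  … (3 more repeated)
15 duplicate windows → 40 − 15 = 25 distinct.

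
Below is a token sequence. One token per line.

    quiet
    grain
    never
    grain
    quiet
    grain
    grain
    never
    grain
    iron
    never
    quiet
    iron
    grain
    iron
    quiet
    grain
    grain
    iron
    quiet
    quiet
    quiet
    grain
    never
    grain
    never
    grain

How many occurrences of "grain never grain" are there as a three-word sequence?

4

Scanning the 25 overlapping trigram windows for "grain never grain":
  position 2–4: grain never grain
  position 7–9: grain never grain
  position 23–25: grain never grain
  position 25–27: grain never grain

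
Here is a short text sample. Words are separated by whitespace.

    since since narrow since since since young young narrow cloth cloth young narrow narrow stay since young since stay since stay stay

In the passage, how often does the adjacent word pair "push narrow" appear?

0

Scanning the 21 overlapping bigram windows for "push narrow":
  (none found)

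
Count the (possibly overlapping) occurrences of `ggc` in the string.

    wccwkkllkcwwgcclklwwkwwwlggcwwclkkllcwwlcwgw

Sliding a length-3 window over the 44 characters (42 positions):
  position 26–28: ggc

1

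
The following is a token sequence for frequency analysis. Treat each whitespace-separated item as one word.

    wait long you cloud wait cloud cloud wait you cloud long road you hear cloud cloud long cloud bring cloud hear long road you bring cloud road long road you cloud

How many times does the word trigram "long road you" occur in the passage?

Scanning the 29 overlapping trigram windows for "long road you":
  position 11–13: long road you
  position 22–24: long road you
  position 28–30: long road you

3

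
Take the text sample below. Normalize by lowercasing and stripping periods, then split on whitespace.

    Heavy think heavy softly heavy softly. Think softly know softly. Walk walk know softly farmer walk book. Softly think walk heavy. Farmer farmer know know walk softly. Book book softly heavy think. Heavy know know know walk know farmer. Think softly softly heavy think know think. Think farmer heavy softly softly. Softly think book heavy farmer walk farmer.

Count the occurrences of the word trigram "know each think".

0

Scanning the 56 overlapping trigram windows for "know each think":
  (none found)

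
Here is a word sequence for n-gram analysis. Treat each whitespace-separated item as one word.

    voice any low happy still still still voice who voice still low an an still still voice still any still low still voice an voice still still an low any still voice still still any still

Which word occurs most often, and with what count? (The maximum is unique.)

Unigram frequencies (highest first):
  still: 15
  voice: 7
  any: 4
  low: 4
  an: 4
  happy: 1
  … (1 more, each ≤ 1)

"still", 15 times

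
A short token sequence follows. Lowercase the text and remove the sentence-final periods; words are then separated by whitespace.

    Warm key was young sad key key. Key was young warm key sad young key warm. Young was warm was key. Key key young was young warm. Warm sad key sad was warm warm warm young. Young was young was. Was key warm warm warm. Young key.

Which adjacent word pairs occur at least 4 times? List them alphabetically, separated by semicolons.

Bigram counts meeting the condition (at least 4 times):
  key key: 4
  warm warm: 5
  was young: 4
  young was: 4

key key; warm warm; was young; young was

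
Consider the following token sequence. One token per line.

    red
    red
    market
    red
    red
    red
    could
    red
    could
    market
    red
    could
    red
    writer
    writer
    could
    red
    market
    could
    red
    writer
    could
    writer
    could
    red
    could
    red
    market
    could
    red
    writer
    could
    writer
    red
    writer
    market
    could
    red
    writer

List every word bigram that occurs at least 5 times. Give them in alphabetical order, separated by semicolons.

could red; red writer

Bigram counts meeting the condition (at least 5 times):
  could red: 8
  red writer: 5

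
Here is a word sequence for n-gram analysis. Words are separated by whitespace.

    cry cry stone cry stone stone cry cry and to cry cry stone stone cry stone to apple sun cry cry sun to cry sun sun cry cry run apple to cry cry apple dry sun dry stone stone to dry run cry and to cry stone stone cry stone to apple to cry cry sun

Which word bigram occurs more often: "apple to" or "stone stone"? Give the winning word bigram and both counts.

"stone stone" (4 vs 2)

"apple to": 2 occurrences
"stone stone": 4 occurrences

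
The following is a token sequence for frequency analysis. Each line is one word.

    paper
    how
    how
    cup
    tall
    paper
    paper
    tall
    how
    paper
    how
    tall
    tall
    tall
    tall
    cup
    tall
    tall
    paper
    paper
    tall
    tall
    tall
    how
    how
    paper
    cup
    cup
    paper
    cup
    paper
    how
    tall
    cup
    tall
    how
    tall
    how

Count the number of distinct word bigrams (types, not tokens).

38 tokens → 37 bigram windows in total.
Repeated bigrams (each contributes count−1 duplicates):
  tall tall: 6
  tall how: 4
  cup tall: 3
  how tall: 3
  paper how: 3
  cup paper: 2
  how how: 2
  how paper: 2
  … (5 more repeated)
22 duplicate windows → 37 − 22 = 15 distinct.

15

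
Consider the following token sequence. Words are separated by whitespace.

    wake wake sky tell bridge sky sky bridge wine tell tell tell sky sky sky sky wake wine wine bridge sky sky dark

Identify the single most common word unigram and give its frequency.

"sky", 9 times

Unigram frequencies (highest first):
  sky: 9
  tell: 4
  wake: 3
  bridge: 3
  wine: 3
  dark: 1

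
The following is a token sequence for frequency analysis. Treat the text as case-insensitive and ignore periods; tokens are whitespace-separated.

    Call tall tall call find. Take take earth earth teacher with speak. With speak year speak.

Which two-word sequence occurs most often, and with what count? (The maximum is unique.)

"with speak", 2 times

Bigram frequencies (highest first):
  with speak: 2
  call tall: 1
  tall tall: 1
  tall call: 1
  call find: 1
  find take: 1
  … (8 more, each ≤ 1)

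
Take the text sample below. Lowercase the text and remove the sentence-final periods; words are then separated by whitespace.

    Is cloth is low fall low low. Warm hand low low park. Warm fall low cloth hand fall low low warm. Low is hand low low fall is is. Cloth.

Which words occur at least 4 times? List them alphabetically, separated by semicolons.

fall; is; low

Unigram counts meeting the condition (at least 4 times):
  fall: 4
  is: 5
  low: 11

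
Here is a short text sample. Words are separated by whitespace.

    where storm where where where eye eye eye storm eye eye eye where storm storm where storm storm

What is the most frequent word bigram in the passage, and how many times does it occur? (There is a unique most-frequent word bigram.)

"eye eye", 4 times

Bigram frequencies (highest first):
  eye eye: 4
  where storm: 3
  storm where: 2
  where where: 2
  storm storm: 2
  where eye: 1
  … (3 more, each ≤ 1)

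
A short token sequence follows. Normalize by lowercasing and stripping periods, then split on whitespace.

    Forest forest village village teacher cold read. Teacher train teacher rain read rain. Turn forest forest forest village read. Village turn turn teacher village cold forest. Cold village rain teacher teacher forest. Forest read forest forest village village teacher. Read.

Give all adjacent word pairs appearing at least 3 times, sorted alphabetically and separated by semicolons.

forest forest; forest village

Bigram counts meeting the condition (at least 3 times):
  forest forest: 5
  forest village: 3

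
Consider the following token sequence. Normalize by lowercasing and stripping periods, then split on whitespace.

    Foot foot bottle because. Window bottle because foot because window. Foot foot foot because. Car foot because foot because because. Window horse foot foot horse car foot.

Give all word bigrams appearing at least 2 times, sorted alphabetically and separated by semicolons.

because foot; because window; bottle because; car foot; foot because; foot foot

Bigram counts meeting the condition (at least 2 times):
  because foot: 2
  because window: 3
  bottle because: 2
  car foot: 2
  foot because: 4
  foot foot: 4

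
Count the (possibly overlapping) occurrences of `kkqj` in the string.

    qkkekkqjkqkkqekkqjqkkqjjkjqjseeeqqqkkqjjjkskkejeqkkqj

5

Sliding a length-4 window over the 53 characters (50 positions):
  position 5–8: kkqj
  position 15–18: kkqj
  position 20–23: kkqj
  position 36–39: kkqj
  position 50–53: kkqj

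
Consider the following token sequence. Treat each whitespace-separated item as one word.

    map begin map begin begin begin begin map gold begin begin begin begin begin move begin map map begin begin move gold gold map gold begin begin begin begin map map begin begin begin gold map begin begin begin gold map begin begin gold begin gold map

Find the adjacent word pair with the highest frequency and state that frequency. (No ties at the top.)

"begin begin", 16 times

Bigram frequencies (highest first):
  begin begin: 16
  map begin: 6
  begin map: 4
  gold map: 4
  begin gold: 4
  gold begin: 3
  … (6 more, each ≤ 2)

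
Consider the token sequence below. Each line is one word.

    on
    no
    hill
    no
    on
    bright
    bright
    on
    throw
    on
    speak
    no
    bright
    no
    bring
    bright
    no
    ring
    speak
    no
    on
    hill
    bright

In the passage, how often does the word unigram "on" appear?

5

Scanning the 23 tokens for "on":
  position 1: on
  position 5: on
  position 8: on
  position 10: on
  position 21: on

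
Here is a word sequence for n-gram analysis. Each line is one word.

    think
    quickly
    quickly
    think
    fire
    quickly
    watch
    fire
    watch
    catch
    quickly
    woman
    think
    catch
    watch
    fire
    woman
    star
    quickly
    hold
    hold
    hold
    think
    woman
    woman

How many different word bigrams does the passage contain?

22

25 tokens → 24 bigram windows in total.
Repeated bigrams (each contributes count−1 duplicates):
  hold hold: 2
  watch fire: 2
2 duplicate windows → 24 − 2 = 22 distinct.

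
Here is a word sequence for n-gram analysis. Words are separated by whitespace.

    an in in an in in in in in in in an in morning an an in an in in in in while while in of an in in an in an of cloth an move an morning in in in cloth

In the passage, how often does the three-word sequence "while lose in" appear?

0

Scanning the 40 overlapping trigram windows for "while lose in":
  (none found)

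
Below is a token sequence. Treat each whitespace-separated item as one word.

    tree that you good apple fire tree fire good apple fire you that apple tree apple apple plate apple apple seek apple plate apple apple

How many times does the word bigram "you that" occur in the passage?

Scanning the 24 overlapping bigram windows for "you that":
  position 12–13: you that

1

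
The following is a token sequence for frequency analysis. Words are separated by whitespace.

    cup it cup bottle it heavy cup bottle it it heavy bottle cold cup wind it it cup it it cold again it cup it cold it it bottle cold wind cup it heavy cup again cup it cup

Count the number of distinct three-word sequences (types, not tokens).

39 tokens → 37 trigram windows in total.
Repeated trigrams (each contributes count−1 duplicates):
  cup bottle it: 2
  cup it cup: 2
  it cup it: 2
  it heavy cup: 2
4 duplicate windows → 37 − 4 = 33 distinct.

33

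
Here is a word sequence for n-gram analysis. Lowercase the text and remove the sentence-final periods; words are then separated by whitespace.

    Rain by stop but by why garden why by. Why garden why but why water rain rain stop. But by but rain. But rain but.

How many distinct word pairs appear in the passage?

17

25 tokens → 24 bigram windows in total.
Repeated bigrams (each contributes count−1 duplicates):
  but by: 2
  but rain: 2
  by why: 2
  garden why: 2
  rain but: 2
  stop but: 2
  why garden: 2
7 duplicate windows → 24 − 7 = 17 distinct.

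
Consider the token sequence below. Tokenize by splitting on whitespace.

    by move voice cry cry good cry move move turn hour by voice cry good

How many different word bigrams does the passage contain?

15 tokens → 14 bigram windows in total.
Repeated bigrams (each contributes count−1 duplicates):
  cry good: 2
  voice cry: 2
2 duplicate windows → 14 − 2 = 12 distinct.

12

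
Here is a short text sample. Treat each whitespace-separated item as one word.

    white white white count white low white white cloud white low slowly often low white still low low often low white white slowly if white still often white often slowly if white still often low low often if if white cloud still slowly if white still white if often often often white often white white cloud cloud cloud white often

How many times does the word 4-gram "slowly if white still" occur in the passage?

Scanning the 57 overlapping 4-gram windows for "slowly if white still":
  position 23–26: slowly if white still
  position 30–33: slowly if white still
  position 43–46: slowly if white still

3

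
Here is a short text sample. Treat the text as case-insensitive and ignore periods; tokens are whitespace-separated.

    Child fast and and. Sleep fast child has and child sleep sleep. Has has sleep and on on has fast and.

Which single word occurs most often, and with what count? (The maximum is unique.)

Unigram frequencies (highest first):
  and: 5
  sleep: 4
  has: 4
  child: 3
  fast: 3
  on: 2

"and", 5 times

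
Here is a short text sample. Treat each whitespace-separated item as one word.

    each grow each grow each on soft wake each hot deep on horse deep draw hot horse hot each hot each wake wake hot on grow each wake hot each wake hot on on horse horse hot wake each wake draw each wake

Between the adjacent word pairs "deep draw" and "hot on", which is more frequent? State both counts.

"hot on" (2 vs 1)

"deep draw": 1 occurrence
"hot on": 2 occurrences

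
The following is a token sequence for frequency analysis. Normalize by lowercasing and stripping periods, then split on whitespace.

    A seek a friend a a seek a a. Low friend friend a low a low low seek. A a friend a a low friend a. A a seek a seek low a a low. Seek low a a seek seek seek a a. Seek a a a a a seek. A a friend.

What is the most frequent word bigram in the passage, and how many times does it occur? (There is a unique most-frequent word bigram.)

Bigram frequencies (highest first):
  a a: 14
  a seek: 7
  seek a: 7
  a low: 5
  friend a: 4
  a friend: 3
  … (7 more, each ≤ 3)

"a a", 14 times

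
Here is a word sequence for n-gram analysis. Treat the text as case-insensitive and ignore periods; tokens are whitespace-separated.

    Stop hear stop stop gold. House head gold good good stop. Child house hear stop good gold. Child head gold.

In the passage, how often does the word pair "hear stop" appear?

2

Scanning the 19 overlapping bigram windows for "hear stop":
  position 2–3: hear stop
  position 14–15: hear stop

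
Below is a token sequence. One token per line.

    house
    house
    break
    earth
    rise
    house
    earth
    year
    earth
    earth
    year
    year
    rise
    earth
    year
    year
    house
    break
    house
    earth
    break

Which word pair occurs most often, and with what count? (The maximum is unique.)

Bigram frequencies (highest first):
  earth year: 3
  house break: 2
  house earth: 2
  year year: 2
  house house: 1
  break earth: 1
  … (9 more, each ≤ 1)

"earth year", 3 times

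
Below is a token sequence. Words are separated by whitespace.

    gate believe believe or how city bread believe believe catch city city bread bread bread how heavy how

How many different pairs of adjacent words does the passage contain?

14

18 tokens → 17 bigram windows in total.
Repeated bigrams (each contributes count−1 duplicates):
  believe believe: 2
  bread bread: 2
  city bread: 2
3 duplicate windows → 17 − 3 = 14 distinct.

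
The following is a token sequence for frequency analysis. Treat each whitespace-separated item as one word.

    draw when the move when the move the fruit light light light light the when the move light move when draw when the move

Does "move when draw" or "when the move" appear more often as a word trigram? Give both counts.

"when the move" (4 vs 1)

"move when draw": 1 occurrence
"when the move": 4 occurrences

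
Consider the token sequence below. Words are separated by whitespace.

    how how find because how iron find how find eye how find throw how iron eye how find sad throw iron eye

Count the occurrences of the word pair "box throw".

Scanning the 21 overlapping bigram windows for "box throw":
  (none found)

0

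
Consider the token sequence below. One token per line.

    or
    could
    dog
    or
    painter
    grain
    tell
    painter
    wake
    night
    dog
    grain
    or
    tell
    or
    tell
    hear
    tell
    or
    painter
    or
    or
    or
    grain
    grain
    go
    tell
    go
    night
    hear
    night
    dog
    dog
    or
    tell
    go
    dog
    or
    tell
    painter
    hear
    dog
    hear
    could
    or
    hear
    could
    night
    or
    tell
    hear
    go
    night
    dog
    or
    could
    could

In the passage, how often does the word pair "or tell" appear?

5

Scanning the 56 overlapping bigram windows for "or tell":
  position 13–14: or tell
  position 15–16: or tell
  position 34–35: or tell
  position 38–39: or tell
  position 49–50: or tell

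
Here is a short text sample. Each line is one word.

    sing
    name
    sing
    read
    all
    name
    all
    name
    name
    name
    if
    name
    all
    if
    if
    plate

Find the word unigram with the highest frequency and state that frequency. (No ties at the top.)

"name", 6 times

Unigram frequencies (highest first):
  name: 6
  all: 3
  if: 3
  sing: 2
  read: 1
  plate: 1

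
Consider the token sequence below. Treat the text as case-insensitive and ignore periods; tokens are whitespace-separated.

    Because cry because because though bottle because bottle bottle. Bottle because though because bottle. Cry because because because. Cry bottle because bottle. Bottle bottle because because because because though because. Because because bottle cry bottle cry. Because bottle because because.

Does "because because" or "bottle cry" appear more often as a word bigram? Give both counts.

"because because": 9 occurrences
"bottle cry": 3 occurrences

"because because" (9 vs 3)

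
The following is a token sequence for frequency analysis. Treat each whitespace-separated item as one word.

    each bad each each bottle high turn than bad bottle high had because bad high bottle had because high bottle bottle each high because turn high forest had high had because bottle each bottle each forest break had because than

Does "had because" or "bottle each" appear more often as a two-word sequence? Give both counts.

"had because" (4 vs 3)

"had because": 4 occurrences
"bottle each": 3 occurrences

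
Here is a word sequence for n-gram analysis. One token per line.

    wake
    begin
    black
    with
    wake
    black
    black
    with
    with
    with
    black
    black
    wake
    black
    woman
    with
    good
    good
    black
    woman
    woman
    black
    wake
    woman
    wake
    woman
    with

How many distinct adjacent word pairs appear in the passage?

18

27 tokens → 26 bigram windows in total.
Repeated bigrams (each contributes count−1 duplicates):
  black black: 2
  black wake: 2
  black with: 2
  black woman: 2
  wake black: 2
  wake woman: 2
  with with: 2
  woman with: 2
8 duplicate windows → 26 − 8 = 18 distinct.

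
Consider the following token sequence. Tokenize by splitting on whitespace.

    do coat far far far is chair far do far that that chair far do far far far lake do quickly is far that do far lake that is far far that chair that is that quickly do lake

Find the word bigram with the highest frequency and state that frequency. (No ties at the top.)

Bigram frequencies (highest first):
  far far: 5
  do far: 3
  far that: 3
  chair far: 2
  far do: 2
  that chair: 2
  … (18 more, each ≤ 2)

"far far", 5 times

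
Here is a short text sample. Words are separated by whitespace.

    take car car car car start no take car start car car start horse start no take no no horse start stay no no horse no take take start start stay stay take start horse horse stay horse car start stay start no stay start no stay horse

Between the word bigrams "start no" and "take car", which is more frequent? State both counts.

"start no" (4 vs 2)

"start no": 4 occurrences
"take car": 2 occurrences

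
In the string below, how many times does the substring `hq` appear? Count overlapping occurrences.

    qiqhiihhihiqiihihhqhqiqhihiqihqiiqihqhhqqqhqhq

Sliding a length-2 window over the 46 characters (45 positions):
  position 18–19: hq
  position 20–21: hq
  position 30–31: hq
  position 36–37: hq
  position 39–40: hq
  position 43–44: hq
  position 45–46: hq

7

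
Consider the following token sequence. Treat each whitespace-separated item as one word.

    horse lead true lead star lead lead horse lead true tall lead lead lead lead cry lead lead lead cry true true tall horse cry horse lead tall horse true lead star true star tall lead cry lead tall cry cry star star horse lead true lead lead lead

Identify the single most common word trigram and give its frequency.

Trigram frequencies (highest first):
  lead lead lead: 4
  horse lead true: 3
  lead true lead: 2
  true lead star: 2
  lead lead cry: 2
  lead cry lead: 2
  … (32 more, each ≤ 1)

"lead lead lead", 4 times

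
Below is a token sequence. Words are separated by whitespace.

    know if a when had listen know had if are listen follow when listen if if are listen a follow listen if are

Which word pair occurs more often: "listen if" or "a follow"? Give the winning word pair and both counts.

"listen if": 2 occurrences
"a follow": 1 occurrence

"listen if" (2 vs 1)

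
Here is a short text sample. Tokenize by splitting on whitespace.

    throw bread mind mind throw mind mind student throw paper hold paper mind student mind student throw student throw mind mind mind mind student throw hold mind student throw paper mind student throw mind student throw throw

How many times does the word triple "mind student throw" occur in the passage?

Scanning the 35 overlapping trigram windows for "mind student throw":
  position 7–9: mind student throw
  position 15–17: mind student throw
  position 23–25: mind student throw
  position 27–29: mind student throw
  position 31–33: mind student throw
  position 34–36: mind student throw

6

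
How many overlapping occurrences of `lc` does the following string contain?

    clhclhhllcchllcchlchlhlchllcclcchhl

Sliding a length-2 window over the 35 characters (34 positions):
  position 9–10: lc
  position 14–15: lc
  position 18–19: lc
  position 23–24: lc
  position 27–28: lc
  position 30–31: lc

6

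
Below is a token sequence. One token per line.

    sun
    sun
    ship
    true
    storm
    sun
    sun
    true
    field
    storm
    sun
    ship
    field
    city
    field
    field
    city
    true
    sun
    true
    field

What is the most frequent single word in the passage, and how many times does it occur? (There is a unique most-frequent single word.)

"sun", 6 times

Unigram frequencies (highest first):
  sun: 6
  field: 5
  true: 4
  ship: 2
  storm: 2
  city: 2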